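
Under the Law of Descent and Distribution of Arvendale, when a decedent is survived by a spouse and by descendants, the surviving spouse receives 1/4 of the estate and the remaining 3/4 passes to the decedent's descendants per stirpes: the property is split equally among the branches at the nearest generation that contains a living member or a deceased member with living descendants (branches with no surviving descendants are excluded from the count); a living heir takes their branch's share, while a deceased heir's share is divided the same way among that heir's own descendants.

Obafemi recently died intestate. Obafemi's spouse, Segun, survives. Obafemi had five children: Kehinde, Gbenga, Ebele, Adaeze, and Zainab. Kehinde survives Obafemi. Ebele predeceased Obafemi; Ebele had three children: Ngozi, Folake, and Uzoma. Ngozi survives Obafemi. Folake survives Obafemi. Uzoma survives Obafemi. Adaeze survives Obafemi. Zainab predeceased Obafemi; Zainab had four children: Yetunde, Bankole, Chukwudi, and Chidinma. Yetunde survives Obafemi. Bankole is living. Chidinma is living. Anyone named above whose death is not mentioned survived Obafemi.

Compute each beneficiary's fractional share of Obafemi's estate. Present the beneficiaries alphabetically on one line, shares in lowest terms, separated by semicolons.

Adaeze 3/20; Bankole 3/80; Chidinma 3/80; Chukwudi 3/80; Folake 1/20; Gbenga 3/20; Kehinde 3/20; Ngozi 1/20; Segun 1/4; Uzoma 1/20; Yetunde 3/80

Segun, as surviving spouse, takes 1/4.
The remaining 3/4 passes to Obafemi's descendants per stirpes.
The 3/4 is divided into 5 equal shares of 3/20 among Kehinde, Gbenga, Ebele, Adaeze, Zainab.
Kehinde is living and takes 3/20.
Gbenga is living and takes 3/20.
Ebele predeceased; the 3/20 allotted to Ebele's branch passes to Ebele's issue by representation.
The 3/20 is divided into 3 equal shares of 1/20 among Ngozi, Folake, Uzoma.
Ngozi is living and takes 1/20.
Folake is living and takes 1/20.
Uzoma is living and takes 1/20.
Adaeze is living and takes 3/20.
Zainab predeceased; the 3/20 allotted to Zainab's branch passes to Zainab's issue by representation.
The 3/20 is divided into 4 equal shares of 3/80 among Yetunde, Bankole, Chukwudi, Chidinma.
Yetunde is living and takes 3/80.
Bankole is living and takes 3/80.
Chukwudi is living and takes 3/80.
Chidinma is living and takes 3/80.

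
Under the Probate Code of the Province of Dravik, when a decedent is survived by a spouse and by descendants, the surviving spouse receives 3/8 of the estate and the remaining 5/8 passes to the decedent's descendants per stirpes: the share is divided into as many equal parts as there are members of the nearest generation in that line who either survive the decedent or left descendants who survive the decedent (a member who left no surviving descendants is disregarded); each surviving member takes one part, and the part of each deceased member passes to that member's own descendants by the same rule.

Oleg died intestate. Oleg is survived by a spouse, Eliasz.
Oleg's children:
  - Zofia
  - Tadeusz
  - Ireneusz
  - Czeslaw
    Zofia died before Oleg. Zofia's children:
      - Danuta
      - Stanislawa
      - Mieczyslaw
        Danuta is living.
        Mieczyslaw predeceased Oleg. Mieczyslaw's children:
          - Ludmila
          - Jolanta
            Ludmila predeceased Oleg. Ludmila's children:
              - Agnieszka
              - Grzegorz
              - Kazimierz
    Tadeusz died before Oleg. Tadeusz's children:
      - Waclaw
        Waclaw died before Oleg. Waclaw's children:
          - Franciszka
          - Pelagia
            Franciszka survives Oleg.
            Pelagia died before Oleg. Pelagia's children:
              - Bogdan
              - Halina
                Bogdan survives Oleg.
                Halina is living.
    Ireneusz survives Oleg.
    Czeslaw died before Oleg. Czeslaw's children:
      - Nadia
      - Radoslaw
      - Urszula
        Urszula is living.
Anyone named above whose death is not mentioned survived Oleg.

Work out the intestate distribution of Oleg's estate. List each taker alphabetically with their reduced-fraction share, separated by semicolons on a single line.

Eliasz, as surviving spouse, takes 3/8.
The remaining 5/8 passes to Oleg's descendants per stirpes.
The 5/8 is divided into 4 equal shares of 5/32 among Zofia, Tadeusz, Ireneusz, Czeslaw.
Zofia predeceased; the 5/32 allotted to Zofia's branch passes to Zofia's issue by representation.
The 5/32 is divided into 3 equal shares of 5/96 among Danuta, Stanislawa, Mieczyslaw.
Danuta is living and takes 5/96.
Stanislawa is living and takes 5/96.
Mieczyslaw predeceased; the 5/96 allotted to Mieczyslaw's branch passes to Mieczyslaw's issue by representation.
The 5/96 is divided into 2 equal shares of 5/192 among Ludmila, Jolanta.
Ludmila predeceased; the 5/192 allotted to Ludmila's branch passes to Ludmila's issue by representation.
The 5/192 is divided into 3 equal shares of 5/576 among Agnieszka, Grzegorz, Kazimierz.
Agnieszka is living and takes 5/576.
Grzegorz is living and takes 5/576.
Kazimierz is living and takes 5/576.
Jolanta is living and takes 5/192.
Tadeusz predeceased; the 5/32 allotted to Tadeusz's branch passes to Tadeusz's issue by representation.
Waclaw's line is the sole branch at this level, so the full 5/32 passes to Waclaw's issue by representation.
The 5/32 is divided into 2 equal shares of 5/64 among Franciszka, Pelagia.
Franciszka is living and takes 5/64.
Pelagia predeceased; the 5/64 allotted to Pelagia's branch passes to Pelagia's issue by representation.
The 5/64 is divided into 2 equal shares of 5/128 among Bogdan, Halina.
Bogdan is living and takes 5/128.
Halina is living and takes 5/128.
Ireneusz is living and takes 5/32.
Czeslaw predeceased; the 5/32 allotted to Czeslaw's branch passes to Czeslaw's issue by representation.
The 5/32 is divided into 3 equal shares of 5/96 among Nadia, Radoslaw, Urszula.
Nadia is living and takes 5/96.
Radoslaw is living and takes 5/96.
Urszula is living and takes 5/96.

Agnieszka 5/576; Bogdan 5/128; Danuta 5/96; Eliasz 3/8; Franciszka 5/64; Grzegorz 5/576; Halina 5/128; Ireneusz 5/32; Jolanta 5/192; Kazimierz 5/576; Nadia 5/96; Radoslaw 5/96; Stanislawa 5/96; Urszula 5/96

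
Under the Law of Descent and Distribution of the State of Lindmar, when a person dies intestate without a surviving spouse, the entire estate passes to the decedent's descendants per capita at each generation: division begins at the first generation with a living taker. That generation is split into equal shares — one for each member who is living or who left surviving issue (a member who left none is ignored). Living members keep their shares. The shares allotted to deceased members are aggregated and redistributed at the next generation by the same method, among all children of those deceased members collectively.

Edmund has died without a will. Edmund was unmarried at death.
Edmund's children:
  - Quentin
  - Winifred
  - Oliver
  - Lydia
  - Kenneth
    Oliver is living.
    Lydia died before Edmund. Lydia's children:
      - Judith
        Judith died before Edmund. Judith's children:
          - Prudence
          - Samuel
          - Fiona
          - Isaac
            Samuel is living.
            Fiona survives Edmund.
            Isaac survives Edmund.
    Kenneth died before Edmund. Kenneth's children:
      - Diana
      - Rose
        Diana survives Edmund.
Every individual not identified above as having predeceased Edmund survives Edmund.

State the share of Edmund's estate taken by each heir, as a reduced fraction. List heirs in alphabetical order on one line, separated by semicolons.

Diana 2/15; Fiona 1/30; Isaac 1/30; Oliver 1/5; Prudence 1/30; Quentin 1/5; Rose 2/15; Samuel 1/30; Winifred 1/5

There is no surviving spouse, so the entire estate passes to Edmund's descendants per capita at each generation.
At generation 1 (Quentin, Winifred, Oliver, Lydia, Kenneth) there are 5 shares of (1)/5 = 1/5 each.
Living: Quentin, Winifred, and Oliver — each takes 1/5.
Deceased: Lydia and Kenneth. Their combined 2/5 is pooled and carried to generation 2.
At generation 2 (Judith, Diana, Rose) there are 3 shares of (2/5)/3 = 2/15 each.
Living: Diana and Rose — each takes 2/15.
Deceased: Judith. That 2/15 share is carried to generation 3.
At generation 3 (Prudence, Samuel, Fiona, Isaac) there are 4 shares of (2/15)/4 = 1/30 each.
Living: Prudence, Samuel, Fiona, and Isaac — each takes 1/30.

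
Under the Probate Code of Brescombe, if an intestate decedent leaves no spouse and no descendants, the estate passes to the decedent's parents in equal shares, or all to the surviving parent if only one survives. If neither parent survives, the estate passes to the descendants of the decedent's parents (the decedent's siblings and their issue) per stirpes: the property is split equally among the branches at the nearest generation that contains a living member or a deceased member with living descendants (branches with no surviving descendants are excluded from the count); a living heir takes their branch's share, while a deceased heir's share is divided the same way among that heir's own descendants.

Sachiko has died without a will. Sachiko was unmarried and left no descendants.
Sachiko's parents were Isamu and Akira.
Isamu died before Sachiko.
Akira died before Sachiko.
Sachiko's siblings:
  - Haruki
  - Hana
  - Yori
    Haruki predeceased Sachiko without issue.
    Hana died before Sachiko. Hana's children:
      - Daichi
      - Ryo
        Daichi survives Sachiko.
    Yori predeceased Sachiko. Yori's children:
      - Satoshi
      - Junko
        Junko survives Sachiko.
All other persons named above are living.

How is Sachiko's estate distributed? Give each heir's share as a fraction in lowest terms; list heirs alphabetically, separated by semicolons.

Daichi 1/4; Junko 1/4; Ryo 1/4; Satoshi 1/4

Neither parent survives and there are no descendants, so the estate passes to Sachiko's siblings and their issue per stirpes.
Haruki left no surviving issue, so that branch lapses and is disregarded.
The estate is divided into 2 equal shares of 1/2 among Hana, Yori.
Hana predeceased; the 1/2 allotted to Hana's branch passes to Hana's issue by representation.
The 1/2 is divided into 2 equal shares of 1/4 among Daichi, Ryo.
Daichi is living and takes 1/4.
Ryo is living and takes 1/4.
Yori predeceased; the 1/2 allotted to Yori's branch passes to Yori's issue by representation.
The 1/2 is divided into 2 equal shares of 1/4 among Satoshi, Junko.
Satoshi is living and takes 1/4.
Junko is living and takes 1/4.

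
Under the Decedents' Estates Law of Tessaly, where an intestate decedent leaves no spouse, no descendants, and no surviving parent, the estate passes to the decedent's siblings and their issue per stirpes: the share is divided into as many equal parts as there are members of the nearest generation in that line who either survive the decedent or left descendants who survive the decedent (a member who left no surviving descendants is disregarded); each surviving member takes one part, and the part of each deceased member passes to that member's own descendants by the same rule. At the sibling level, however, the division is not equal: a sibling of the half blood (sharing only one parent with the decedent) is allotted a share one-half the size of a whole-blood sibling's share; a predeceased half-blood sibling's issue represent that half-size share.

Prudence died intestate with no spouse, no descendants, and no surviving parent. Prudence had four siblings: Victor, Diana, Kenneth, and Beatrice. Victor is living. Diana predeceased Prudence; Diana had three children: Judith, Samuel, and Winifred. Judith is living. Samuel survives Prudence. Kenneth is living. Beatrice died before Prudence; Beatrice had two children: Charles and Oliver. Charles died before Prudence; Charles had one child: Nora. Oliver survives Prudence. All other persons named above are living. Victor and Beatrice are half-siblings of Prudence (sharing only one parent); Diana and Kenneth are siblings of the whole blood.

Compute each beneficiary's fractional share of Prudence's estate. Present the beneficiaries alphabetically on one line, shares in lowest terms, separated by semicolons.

Judith 1/9; Kenneth 1/3; Nora 1/12; Oliver 1/12; Samuel 1/9; Victor 1/6; Winifred 1/9

No spouse, descendants, or parent survives, so the estate passes to Prudence's siblings per stirpes.
Half-blood siblings count for one-half the weight of whole-blood siblings at the initial division.
Dividing 1 in proportion to weights (total weight 3): Victor (weight 1/2) → 1/6; Diana (weight 1) → 1/3; Kenneth (weight 1) → 1/3; Beatrice (weight 1/2) → 1/6.
Victor is living and takes 1/6.
Diana predeceased; the 1/3 allotted to Diana's branch passes to Diana's issue by representation.
The 1/3 is divided into 3 equal shares of 1/9 among Judith, Samuel, Winifred.
Judith is living and takes 1/9.
Samuel is living and takes 1/9.
Winifred is living and takes 1/9.
Kenneth is living and takes 1/3.
Beatrice predeceased; the 1/6 allotted to Beatrice's branch passes to Beatrice's issue by representation.
The 1/6 is divided into 2 equal shares of 1/12 among Charles, Oliver.
Charles predeceased; the 1/12 allotted to Charles's branch passes to Charles's issue by representation.
Nora is the sole taker at this level and receives the full 1/12.
Oliver is living and takes 1/12.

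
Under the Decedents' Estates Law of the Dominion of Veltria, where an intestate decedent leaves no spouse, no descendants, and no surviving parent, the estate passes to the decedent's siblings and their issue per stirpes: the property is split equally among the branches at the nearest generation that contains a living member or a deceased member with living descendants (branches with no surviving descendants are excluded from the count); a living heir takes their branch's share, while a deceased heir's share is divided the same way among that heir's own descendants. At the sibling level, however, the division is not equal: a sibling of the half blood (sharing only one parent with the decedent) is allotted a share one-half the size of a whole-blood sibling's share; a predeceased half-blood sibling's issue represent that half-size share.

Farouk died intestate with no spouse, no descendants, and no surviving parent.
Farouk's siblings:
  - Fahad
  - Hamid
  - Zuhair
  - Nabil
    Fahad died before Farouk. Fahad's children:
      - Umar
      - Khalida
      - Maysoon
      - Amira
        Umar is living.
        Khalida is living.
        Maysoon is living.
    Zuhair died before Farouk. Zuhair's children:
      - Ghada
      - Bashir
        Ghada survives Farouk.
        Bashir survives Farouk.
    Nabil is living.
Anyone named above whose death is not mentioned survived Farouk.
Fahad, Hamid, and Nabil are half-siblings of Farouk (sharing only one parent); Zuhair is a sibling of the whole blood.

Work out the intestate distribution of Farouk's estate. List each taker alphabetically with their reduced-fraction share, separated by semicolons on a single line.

Amira 1/20; Bashir 1/5; Ghada 1/5; Hamid 1/5; Khalida 1/20; Maysoon 1/20; Nabil 1/5; Umar 1/20

No spouse, descendants, or parent survives, so the estate passes to Farouk's siblings per stirpes.
Half-blood siblings count for one-half the weight of whole-blood siblings at the initial division.
Dividing 1 in proportion to weights (total weight 5/2): Fahad (weight 1/2) → 1/5; Hamid (weight 1/2) → 1/5; Zuhair (weight 1) → 2/5; Nabil (weight 1/2) → 1/5.
Fahad predeceased; the 1/5 allotted to Fahad's branch passes to Fahad's issue by representation.
The 1/5 is divided into 4 equal shares of 1/20 among Umar, Khalida, Maysoon, Amira.
Umar is living and takes 1/20.
Khalida is living and takes 1/20.
Maysoon is living and takes 1/20.
Amira is living and takes 1/20.
Hamid is living and takes 1/5.
Zuhair predeceased; the 2/5 allotted to Zuhair's branch passes to Zuhair's issue by representation.
The 2/5 is divided into 2 equal shares of 1/5 among Ghada, Bashir.
Ghada is living and takes 1/5.
Bashir is living and takes 1/5.
Nabil is living and takes 1/5.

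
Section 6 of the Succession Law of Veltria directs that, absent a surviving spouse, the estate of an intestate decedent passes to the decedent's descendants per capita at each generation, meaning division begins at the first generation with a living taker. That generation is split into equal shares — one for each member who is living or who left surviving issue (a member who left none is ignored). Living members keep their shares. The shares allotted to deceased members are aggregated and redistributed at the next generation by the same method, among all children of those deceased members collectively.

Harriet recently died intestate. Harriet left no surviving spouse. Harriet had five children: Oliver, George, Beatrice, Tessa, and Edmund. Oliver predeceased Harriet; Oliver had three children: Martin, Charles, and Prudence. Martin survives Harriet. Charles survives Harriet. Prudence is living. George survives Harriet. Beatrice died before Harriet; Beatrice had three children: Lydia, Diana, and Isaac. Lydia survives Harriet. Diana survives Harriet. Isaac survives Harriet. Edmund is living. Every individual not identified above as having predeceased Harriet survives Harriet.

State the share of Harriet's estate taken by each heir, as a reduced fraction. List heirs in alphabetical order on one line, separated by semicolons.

Charles 1/15; Diana 1/15; Edmund 1/5; George 1/5; Isaac 1/15; Lydia 1/15; Martin 1/15; Prudence 1/15; Tessa 1/5

There is no surviving spouse, so the entire estate passes to Harriet's descendants per capita at each generation.
At generation 1 (Oliver, George, Beatrice, Tessa, Edmund) there are 5 shares of (1)/5 = 1/5 each.
Living: George, Tessa, and Edmund — each takes 1/5.
Deceased: Oliver and Beatrice. Their combined 2/5 is pooled and carried to generation 2.
At generation 2 (Martin, Charles, Prudence, Lydia, Diana, Isaac) there are 6 shares of (2/5)/6 = 1/15 each.
Living: Martin, Charles, Prudence, Lydia, Diana, and Isaac — each takes 1/15.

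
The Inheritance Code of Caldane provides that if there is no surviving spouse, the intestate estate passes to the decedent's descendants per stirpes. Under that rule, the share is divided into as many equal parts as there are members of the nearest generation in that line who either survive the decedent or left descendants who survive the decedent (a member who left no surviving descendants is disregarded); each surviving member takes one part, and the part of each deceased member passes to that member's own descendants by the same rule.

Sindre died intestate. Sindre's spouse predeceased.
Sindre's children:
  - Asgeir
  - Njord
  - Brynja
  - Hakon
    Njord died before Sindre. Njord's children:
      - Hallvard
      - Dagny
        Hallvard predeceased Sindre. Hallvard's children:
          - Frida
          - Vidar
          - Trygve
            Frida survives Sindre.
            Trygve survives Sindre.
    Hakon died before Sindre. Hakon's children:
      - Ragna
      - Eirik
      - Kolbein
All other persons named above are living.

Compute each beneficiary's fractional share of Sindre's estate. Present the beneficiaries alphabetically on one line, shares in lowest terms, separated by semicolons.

Asgeir 1/4; Brynja 1/4; Dagny 1/8; Eirik 1/12; Frida 1/24; Kolbein 1/12; Ragna 1/12; Trygve 1/24; Vidar 1/24

There is no surviving spouse, so the entire estate passes to Sindre's descendants per stirpes.
The estate is divided into 4 equal shares of 1/4 among Asgeir, Njord, Brynja, Hakon.
Asgeir is living and takes 1/4.
Njord predeceased; the 1/4 allotted to Njord's branch passes to Njord's issue by representation.
The 1/4 is divided into 2 equal shares of 1/8 among Hallvard, Dagny.
Hallvard predeceased; the 1/8 allotted to Hallvard's branch passes to Hallvard's issue by representation.
The 1/8 is divided into 3 equal shares of 1/24 among Frida, Vidar, Trygve.
Frida is living and takes 1/24.
Vidar is living and takes 1/24.
Trygve is living and takes 1/24.
Dagny is living and takes 1/8.
Brynja is living and takes 1/4.
Hakon predeceased; the 1/4 allotted to Hakon's branch passes to Hakon's issue by representation.
The 1/4 is divided into 3 equal shares of 1/12 among Ragna, Eirik, Kolbein.
Ragna is living and takes 1/12.
Eirik is living and takes 1/12.
Kolbein is living and takes 1/12.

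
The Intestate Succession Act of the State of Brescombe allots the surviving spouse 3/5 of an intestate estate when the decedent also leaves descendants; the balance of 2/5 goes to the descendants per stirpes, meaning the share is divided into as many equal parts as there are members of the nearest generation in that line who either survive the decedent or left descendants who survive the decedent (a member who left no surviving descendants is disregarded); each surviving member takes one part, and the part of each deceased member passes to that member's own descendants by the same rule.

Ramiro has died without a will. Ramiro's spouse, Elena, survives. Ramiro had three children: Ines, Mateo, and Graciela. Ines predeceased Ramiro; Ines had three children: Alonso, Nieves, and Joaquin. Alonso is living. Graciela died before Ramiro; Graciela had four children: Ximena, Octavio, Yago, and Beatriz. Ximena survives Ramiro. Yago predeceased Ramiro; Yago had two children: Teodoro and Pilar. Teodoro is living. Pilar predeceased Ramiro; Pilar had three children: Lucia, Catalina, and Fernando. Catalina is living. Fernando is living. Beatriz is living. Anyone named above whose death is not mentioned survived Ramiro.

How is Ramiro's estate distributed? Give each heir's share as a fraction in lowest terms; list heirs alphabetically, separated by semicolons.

Alonso 2/45; Beatriz 1/30; Catalina 1/180; Elena 3/5; Fernando 1/180; Joaquin 2/45; Lucia 1/180; Mateo 2/15; Nieves 2/45; Octavio 1/30; Teodoro 1/60; Ximena 1/30

Elena, as surviving spouse, takes 3/5.
The remaining 2/5 passes to Ramiro's descendants per stirpes.
The 2/5 is divided into 3 equal shares of 2/15 among Ines, Mateo, Graciela.
Ines predeceased; the 2/15 allotted to Ines's branch passes to Ines's issue by representation.
The 2/15 is divided into 3 equal shares of 2/45 among Alonso, Nieves, Joaquin.
Alonso is living and takes 2/45.
Nieves is living and takes 2/45.
Joaquin is living and takes 2/45.
Mateo is living and takes 2/15.
Graciela predeceased; the 2/15 allotted to Graciela's branch passes to Graciela's issue by representation.
The 2/15 is divided into 4 equal shares of 1/30 among Ximena, Octavio, Yago, Beatriz.
Ximena is living and takes 1/30.
Octavio is living and takes 1/30.
Yago predeceased; the 1/30 allotted to Yago's branch passes to Yago's issue by representation.
The 1/30 is divided into 2 equal shares of 1/60 among Teodoro, Pilar.
Teodoro is living and takes 1/60.
Pilar predeceased; the 1/60 allotted to Pilar's branch passes to Pilar's issue by representation.
The 1/60 is divided into 3 equal shares of 1/180 among Lucia, Catalina, Fernando.
Lucia is living and takes 1/180.
Catalina is living and takes 1/180.
Fernando is living and takes 1/180.
Beatriz is living and takes 1/30.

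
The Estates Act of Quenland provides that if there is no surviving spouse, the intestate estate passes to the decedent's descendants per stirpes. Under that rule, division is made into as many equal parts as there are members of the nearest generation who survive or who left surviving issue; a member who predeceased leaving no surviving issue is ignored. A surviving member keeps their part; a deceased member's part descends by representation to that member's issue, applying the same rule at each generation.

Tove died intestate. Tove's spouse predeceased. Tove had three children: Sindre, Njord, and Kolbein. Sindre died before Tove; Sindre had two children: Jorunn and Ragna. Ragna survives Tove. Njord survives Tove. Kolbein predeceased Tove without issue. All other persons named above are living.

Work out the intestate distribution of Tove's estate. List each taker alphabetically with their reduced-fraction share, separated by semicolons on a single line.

Jorunn 1/4; Njord 1/2; Ragna 1/4

There is no surviving spouse, so the entire estate passes to Tove's descendants per stirpes.
Kolbein left no surviving issue, so that branch lapses and is disregarded.
The estate is divided into 2 equal shares of 1/2 among Sindre, Njord.
Sindre predeceased; the 1/2 allotted to Sindre's branch passes to Sindre's issue by representation.
The 1/2 is divided into 2 equal shares of 1/4 among Jorunn, Ragna.
Jorunn is living and takes 1/4.
Ragna is living and takes 1/4.
Njord is living and takes 1/2.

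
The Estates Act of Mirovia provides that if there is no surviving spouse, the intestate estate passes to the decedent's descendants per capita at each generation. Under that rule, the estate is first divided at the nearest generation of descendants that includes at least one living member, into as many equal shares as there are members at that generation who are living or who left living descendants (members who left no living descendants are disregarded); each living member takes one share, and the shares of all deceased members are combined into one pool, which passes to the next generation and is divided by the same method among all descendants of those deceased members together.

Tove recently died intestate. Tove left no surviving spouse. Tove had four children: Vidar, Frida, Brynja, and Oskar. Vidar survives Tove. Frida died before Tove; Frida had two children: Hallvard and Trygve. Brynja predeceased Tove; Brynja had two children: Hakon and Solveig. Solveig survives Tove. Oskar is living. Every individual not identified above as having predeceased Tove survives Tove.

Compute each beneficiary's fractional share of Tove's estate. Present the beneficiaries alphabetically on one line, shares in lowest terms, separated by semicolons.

Hakon 1/8; Hallvard 1/8; Oskar 1/4; Solveig 1/8; Trygve 1/8; Vidar 1/4

There is no surviving spouse, so the entire estate passes to Tove's descendants per capita at each generation.
At generation 1 (Vidar, Frida, Brynja, Oskar) there are 4 shares of (1)/4 = 1/4 each.
Living: Vidar and Oskar — each takes 1/4.
Deceased: Frida and Brynja. Their combined 1/2 is pooled and carried to generation 2.
At generation 2 (Hallvard, Trygve, Hakon, Solveig) there are 4 shares of (1/2)/4 = 1/8 each.
Living: Hallvard, Trygve, Hakon, and Solveig — each takes 1/8.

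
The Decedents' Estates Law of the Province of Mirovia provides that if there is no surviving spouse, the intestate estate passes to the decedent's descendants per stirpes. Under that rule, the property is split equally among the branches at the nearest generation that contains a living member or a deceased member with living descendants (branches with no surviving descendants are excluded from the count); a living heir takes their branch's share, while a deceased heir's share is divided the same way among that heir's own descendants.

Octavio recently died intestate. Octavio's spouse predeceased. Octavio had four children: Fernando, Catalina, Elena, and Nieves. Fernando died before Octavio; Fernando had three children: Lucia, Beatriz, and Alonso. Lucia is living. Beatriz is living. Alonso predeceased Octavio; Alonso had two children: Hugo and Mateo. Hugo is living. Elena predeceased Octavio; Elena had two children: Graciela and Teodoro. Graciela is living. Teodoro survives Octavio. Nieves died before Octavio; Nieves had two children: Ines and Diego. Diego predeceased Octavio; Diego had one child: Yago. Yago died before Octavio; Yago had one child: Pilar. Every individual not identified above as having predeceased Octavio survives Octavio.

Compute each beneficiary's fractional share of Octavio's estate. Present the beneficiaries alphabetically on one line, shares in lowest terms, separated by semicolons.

Beatriz 1/12; Catalina 1/4; Graciela 1/8; Hugo 1/24; Ines 1/8; Lucia 1/12; Mateo 1/24; Pilar 1/8; Teodoro 1/8

There is no surviving spouse, so the entire estate passes to Octavio's descendants per stirpes.
The estate is divided into 4 equal shares of 1/4 among Fernando, Catalina, Elena, Nieves.
Fernando predeceased; the 1/4 allotted to Fernando's branch passes to Fernando's issue by representation.
The 1/4 is divided into 3 equal shares of 1/12 among Lucia, Beatriz, Alonso.
Lucia is living and takes 1/12.
Beatriz is living and takes 1/12.
Alonso predeceased; the 1/12 allotted to Alonso's branch passes to Alonso's issue by representation.
The 1/12 is divided into 2 equal shares of 1/24 among Hugo, Mateo.
Hugo is living and takes 1/24.
Mateo is living and takes 1/24.
Catalina is living and takes 1/4.
Elena predeceased; the 1/4 allotted to Elena's branch passes to Elena's issue by representation.
The 1/4 is divided into 2 equal shares of 1/8 among Graciela, Teodoro.
Graciela is living and takes 1/8.
Teodoro is living and takes 1/8.
Nieves predeceased; the 1/4 allotted to Nieves's branch passes to Nieves's issue by representation.
The 1/4 is divided into 2 equal shares of 1/8 among Ines, Diego.
Ines is living and takes 1/8.
Diego predeceased; the 1/8 allotted to Diego's branch passes to Diego's issue by representation.
Yago's line is the sole branch at this level, so the full 1/8 passes to Yago's issue by representation.
Pilar is the sole taker at this level and receives the full 1/8.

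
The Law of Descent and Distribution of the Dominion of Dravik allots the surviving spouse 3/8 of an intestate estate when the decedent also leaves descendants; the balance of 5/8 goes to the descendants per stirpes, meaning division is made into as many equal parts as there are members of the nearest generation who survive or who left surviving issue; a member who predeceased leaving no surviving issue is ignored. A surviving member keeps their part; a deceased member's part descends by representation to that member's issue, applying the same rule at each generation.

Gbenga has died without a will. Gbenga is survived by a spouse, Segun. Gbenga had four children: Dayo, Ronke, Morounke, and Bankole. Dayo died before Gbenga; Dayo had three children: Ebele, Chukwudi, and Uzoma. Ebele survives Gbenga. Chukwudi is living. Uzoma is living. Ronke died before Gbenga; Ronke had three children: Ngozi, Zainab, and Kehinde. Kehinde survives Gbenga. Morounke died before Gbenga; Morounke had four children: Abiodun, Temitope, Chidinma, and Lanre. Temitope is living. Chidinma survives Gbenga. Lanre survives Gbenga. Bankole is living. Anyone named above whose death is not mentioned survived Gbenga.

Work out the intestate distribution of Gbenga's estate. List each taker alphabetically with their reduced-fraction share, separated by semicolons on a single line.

Abiodun 5/128; Bankole 5/32; Chidinma 5/128; Chukwudi 5/96; Ebele 5/96; Kehinde 5/96; Lanre 5/128; Ngozi 5/96; Segun 3/8; Temitope 5/128; Uzoma 5/96; Zainab 5/96

Segun, as surviving spouse, takes 3/8.
The remaining 5/8 passes to Gbenga's descendants per stirpes.
The 5/8 is divided into 4 equal shares of 5/32 among Dayo, Ronke, Morounke, Bankole.
Dayo predeceased; the 5/32 allotted to Dayo's branch passes to Dayo's issue by representation.
The 5/32 is divided into 3 equal shares of 5/96 among Ebele, Chukwudi, Uzoma.
Ebele is living and takes 5/96.
Chukwudi is living and takes 5/96.
Uzoma is living and takes 5/96.
Ronke predeceased; the 5/32 allotted to Ronke's branch passes to Ronke's issue by representation.
The 5/32 is divided into 3 equal shares of 5/96 among Ngozi, Zainab, Kehinde.
Ngozi is living and takes 5/96.
Zainab is living and takes 5/96.
Kehinde is living and takes 5/96.
Morounke predeceased; the 5/32 allotted to Morounke's branch passes to Morounke's issue by representation.
The 5/32 is divided into 4 equal shares of 5/128 among Abiodun, Temitope, Chidinma, Lanre.
Abiodun is living and takes 5/128.
Temitope is living and takes 5/128.
Chidinma is living and takes 5/128.
Lanre is living and takes 5/128.
Bankole is living and takes 5/32.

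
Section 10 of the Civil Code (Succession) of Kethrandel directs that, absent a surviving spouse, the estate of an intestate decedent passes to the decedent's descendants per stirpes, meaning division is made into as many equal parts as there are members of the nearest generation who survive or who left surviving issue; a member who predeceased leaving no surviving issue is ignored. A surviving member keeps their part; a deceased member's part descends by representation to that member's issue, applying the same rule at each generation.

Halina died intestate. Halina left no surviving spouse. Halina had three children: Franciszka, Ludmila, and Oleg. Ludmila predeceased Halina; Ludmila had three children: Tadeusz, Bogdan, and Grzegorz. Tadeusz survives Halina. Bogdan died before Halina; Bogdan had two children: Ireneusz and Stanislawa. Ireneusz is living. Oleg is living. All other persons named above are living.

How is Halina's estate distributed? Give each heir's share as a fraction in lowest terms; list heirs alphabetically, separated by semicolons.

There is no surviving spouse, so the entire estate passes to Halina's descendants per stirpes.
The estate is divided into 3 equal shares of 1/3 among Franciszka, Ludmila, Oleg.
Franciszka is living and takes 1/3.
Ludmila predeceased; the 1/3 allotted to Ludmila's branch passes to Ludmila's issue by representation.
The 1/3 is divided into 3 equal shares of 1/9 among Tadeusz, Bogdan, Grzegorz.
Tadeusz is living and takes 1/9.
Bogdan predeceased; the 1/9 allotted to Bogdan's branch passes to Bogdan's issue by representation.
The 1/9 is divided into 2 equal shares of 1/18 among Ireneusz, Stanislawa.
Ireneusz is living and takes 1/18.
Stanislawa is living and takes 1/18.
Grzegorz is living and takes 1/9.
Oleg is living and takes 1/3.

Franciszka 1/3; Grzegorz 1/9; Ireneusz 1/18; Oleg 1/3; Stanislawa 1/18; Tadeusz 1/9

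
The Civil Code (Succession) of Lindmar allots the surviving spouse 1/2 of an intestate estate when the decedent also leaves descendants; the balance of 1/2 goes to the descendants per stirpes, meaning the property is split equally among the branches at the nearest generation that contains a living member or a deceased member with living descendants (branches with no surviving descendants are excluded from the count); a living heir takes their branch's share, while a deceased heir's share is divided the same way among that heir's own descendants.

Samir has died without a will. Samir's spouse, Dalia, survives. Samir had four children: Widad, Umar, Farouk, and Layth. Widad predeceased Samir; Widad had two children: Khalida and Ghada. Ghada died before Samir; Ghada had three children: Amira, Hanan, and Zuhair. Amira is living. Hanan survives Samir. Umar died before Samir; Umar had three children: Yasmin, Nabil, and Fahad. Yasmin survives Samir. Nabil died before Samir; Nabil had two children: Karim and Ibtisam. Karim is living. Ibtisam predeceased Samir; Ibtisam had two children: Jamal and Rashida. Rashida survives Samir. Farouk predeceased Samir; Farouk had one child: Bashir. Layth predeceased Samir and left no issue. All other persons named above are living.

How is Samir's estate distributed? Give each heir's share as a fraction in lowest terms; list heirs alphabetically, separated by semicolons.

Dalia, as surviving spouse, takes 1/2.
The remaining 1/2 passes to Samir's descendants per stirpes.
Layth left no surviving issue, so that branch lapses and is disregarded.
The 1/2 is divided into 3 equal shares of 1/6 among Widad, Umar, Farouk.
Widad predeceased; the 1/6 allotted to Widad's branch passes to Widad's issue by representation.
The 1/6 is divided into 2 equal shares of 1/12 among Khalida, Ghada.
Khalida is living and takes 1/12.
Ghada predeceased; the 1/12 allotted to Ghada's branch passes to Ghada's issue by representation.
The 1/12 is divided into 3 equal shares of 1/36 among Amira, Hanan, Zuhair.
Amira is living and takes 1/36.
Hanan is living and takes 1/36.
Zuhair is living and takes 1/36.
Umar predeceased; the 1/6 allotted to Umar's branch passes to Umar's issue by representation.
The 1/6 is divided into 3 equal shares of 1/18 among Yasmin, Nabil, Fahad.
Yasmin is living and takes 1/18.
Nabil predeceased; the 1/18 allotted to Nabil's branch passes to Nabil's issue by representation.
The 1/18 is divided into 2 equal shares of 1/36 among Karim, Ibtisam.
Karim is living and takes 1/36.
Ibtisam predeceased; the 1/36 allotted to Ibtisam's branch passes to Ibtisam's issue by representation.
The 1/36 is divided into 2 equal shares of 1/72 among Jamal, Rashida.
Jamal is living and takes 1/72.
Rashida is living and takes 1/72.
Fahad is living and takes 1/18.
Farouk predeceased; the 1/6 allotted to Farouk's branch passes to Farouk's issue by representation.
Bashir is the sole taker at this level and receives the full 1/6.

Amira 1/36; Bashir 1/6; Dalia 1/2; Fahad 1/18; Hanan 1/36; Jamal 1/72; Karim 1/36; Khalida 1/12; Rashida 1/72; Yasmin 1/18; Zuhair 1/36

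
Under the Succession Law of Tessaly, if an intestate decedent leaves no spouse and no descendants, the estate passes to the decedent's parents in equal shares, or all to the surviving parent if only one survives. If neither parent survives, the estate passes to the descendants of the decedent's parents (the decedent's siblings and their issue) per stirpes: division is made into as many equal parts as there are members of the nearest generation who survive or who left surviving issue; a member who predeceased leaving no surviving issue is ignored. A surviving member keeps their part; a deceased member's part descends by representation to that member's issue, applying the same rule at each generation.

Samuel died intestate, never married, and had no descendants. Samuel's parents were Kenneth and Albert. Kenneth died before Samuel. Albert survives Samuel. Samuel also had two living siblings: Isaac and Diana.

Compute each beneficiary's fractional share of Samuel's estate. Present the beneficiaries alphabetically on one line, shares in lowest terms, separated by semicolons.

Albert 1

Only one parent, Albert, survives, so Albert takes the entire estate. The siblings take nothing because a surviving parent has priority.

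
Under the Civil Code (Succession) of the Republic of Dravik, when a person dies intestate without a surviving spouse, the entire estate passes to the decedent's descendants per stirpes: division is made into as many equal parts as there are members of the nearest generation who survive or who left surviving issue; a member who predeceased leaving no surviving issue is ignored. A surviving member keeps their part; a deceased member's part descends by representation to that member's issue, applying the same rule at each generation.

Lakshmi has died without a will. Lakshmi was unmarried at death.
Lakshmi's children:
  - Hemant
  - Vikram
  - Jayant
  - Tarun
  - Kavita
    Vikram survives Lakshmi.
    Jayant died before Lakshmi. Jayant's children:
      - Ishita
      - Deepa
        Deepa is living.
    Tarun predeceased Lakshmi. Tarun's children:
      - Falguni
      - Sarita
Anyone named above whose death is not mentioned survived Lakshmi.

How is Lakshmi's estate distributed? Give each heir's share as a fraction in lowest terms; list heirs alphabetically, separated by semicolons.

Deepa 1/10; Falguni 1/10; Hemant 1/5; Ishita 1/10; Kavita 1/5; Sarita 1/10; Vikram 1/5

There is no surviving spouse, so the entire estate passes to Lakshmi's descendants per stirpes.
The estate is divided into 5 equal shares of 1/5 among Hemant, Vikram, Jayant, Tarun, Kavita.
Hemant is living and takes 1/5.
Vikram is living and takes 1/5.
Jayant predeceased; the 1/5 allotted to Jayant's branch passes to Jayant's issue by representation.
The 1/5 is divided into 2 equal shares of 1/10 among Ishita, Deepa.
Ishita is living and takes 1/10.
Deepa is living and takes 1/10.
Tarun predeceased; the 1/5 allotted to Tarun's branch passes to Tarun's issue by representation.
The 1/5 is divided into 2 equal shares of 1/10 among Falguni, Sarita.
Falguni is living and takes 1/10.
Sarita is living and takes 1/10.
Kavita is living and takes 1/5.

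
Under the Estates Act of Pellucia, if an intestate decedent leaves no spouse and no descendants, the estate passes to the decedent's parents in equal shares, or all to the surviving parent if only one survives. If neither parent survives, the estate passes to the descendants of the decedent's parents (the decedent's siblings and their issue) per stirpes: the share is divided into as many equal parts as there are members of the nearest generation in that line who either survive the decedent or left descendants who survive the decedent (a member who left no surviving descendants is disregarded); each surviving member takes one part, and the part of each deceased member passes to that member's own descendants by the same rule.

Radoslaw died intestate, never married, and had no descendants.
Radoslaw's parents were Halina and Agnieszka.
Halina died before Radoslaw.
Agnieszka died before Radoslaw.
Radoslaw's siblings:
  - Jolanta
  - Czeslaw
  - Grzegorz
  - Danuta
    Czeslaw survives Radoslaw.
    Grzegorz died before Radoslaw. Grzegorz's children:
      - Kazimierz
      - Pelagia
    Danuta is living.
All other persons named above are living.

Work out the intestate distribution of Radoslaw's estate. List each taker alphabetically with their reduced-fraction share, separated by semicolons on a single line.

Czeslaw 1/4; Danuta 1/4; Jolanta 1/4; Kazimierz 1/8; Pelagia 1/8

Neither parent survives and there are no descendants, so the estate passes to Radoslaw's siblings and their issue per stirpes.
The estate is divided into 4 equal shares of 1/4 among Jolanta, Czeslaw, Grzegorz, Danuta.
Jolanta is living and takes 1/4.
Czeslaw is living and takes 1/4.
Grzegorz predeceased; the 1/4 allotted to Grzegorz's branch passes to Grzegorz's issue by representation.
The 1/4 is divided into 2 equal shares of 1/8 among Kazimierz, Pelagia.
Kazimierz is living and takes 1/8.
Pelagia is living and takes 1/8.
Danuta is living and takes 1/4.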